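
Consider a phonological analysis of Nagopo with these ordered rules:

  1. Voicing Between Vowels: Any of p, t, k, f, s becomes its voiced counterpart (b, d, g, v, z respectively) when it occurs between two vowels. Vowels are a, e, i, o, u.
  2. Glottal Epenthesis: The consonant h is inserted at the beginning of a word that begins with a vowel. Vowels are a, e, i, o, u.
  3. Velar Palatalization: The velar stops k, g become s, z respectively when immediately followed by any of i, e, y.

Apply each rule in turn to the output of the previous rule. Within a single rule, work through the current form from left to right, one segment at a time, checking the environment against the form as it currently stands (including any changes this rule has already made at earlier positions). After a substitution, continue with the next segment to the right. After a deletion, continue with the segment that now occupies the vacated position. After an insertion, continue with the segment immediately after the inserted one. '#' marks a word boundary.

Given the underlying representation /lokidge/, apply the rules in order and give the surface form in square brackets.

1 Voicing Between Vowels: [lokidge] → [logidge]
2 Glottal Epenthesis: no change — [logidge]
3 Velar Palatalization: [logidge] → [lozidze]

[lozidze]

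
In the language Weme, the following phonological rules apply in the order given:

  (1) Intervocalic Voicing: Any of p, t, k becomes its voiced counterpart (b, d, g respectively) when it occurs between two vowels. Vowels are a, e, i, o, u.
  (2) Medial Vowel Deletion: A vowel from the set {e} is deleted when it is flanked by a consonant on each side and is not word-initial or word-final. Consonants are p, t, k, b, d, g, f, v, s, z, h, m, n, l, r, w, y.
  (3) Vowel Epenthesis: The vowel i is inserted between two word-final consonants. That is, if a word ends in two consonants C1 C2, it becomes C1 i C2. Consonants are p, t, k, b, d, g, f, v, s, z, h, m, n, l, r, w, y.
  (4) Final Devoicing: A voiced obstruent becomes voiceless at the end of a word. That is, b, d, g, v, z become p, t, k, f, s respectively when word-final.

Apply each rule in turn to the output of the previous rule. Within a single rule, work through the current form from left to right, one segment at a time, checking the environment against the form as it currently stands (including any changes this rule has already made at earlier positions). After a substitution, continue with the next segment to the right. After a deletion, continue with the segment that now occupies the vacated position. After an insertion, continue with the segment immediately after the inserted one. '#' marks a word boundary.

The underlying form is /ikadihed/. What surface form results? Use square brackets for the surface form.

[igadihit]

(1) Intervocalic Voicing: [ikadihed] → [igadihed]
(2) Medial Vowel Deletion: [igadihed] → [igadihd]
(3) Vowel Epenthesis: [igadihd] → [igadihid]
(4) Final Devoicing: [igadihid] → [igadihit]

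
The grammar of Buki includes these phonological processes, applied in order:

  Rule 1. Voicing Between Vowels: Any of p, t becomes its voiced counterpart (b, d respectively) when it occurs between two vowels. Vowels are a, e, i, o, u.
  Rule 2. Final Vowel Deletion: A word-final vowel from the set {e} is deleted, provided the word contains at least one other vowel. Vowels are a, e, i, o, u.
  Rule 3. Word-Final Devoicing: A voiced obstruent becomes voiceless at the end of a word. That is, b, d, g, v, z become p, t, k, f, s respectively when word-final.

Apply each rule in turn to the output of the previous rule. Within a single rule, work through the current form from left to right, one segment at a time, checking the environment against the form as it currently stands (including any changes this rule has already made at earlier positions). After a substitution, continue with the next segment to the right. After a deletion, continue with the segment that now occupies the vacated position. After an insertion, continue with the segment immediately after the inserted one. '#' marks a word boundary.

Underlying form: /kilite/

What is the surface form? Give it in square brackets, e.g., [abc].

[kilit]

Rule 1 Voicing Between Vowels: [kilite] → [kilide]
Rule 2 Final Vowel Deletion: [kilide] → [kilid]
Rule 3 Word-Final Devoicing: [kilid] → [kilit]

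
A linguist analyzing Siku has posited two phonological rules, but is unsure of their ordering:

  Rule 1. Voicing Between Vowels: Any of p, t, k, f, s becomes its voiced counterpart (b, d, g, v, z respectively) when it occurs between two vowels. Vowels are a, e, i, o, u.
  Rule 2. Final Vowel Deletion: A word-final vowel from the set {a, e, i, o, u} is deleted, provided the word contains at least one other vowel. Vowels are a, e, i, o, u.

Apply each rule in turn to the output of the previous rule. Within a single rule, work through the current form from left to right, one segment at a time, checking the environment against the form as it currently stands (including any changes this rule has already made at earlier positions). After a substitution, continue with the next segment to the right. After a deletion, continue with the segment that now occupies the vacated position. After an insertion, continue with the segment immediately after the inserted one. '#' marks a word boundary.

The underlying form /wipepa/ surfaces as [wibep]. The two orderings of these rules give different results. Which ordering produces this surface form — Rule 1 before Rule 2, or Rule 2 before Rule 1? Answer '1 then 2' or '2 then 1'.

2 then 1

Order 1 then 2:
  1 Voicing Between Vowels: [wipepa] → [wibeba]
  2 Final Vowel Deletion: [wibeba] → [wibeb]
  result: [wibeb]
Order 2 then 1:
  2 Final Vowel Deletion: [wipepa] → [wipep]
  1 Voicing Between Vowels: [wipep] → [wibep]
  result: [wibep]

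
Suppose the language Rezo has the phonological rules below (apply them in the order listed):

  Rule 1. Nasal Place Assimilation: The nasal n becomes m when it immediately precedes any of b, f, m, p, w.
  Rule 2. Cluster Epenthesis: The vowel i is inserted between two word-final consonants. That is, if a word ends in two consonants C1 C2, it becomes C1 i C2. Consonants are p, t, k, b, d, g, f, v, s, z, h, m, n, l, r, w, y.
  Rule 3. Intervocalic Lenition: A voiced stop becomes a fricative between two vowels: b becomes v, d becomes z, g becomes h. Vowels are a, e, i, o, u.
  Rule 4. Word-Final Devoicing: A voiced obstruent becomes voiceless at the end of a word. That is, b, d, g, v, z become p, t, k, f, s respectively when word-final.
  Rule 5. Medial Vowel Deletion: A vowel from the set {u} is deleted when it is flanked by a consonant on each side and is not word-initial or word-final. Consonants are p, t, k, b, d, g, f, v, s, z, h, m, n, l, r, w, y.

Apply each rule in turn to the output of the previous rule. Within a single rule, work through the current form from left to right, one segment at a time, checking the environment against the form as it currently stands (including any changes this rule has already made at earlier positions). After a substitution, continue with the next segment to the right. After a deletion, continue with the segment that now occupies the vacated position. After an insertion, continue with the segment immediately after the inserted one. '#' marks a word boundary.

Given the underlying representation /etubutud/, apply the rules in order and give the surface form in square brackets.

[etvtt]

Rule 1 Nasal Place Assimilation: no change — [etubutud]
Rule 2 Cluster Epenthesis: no change — [etubutud]
Rule 3 Intervocalic Lenition: [etubutud] → [etuvutud]
Rule 4 Word-Final Devoicing: [etuvutud] → [etuvutut]
Rule 5 Medial Vowel Deletion: [etuvutut] → [etvtt]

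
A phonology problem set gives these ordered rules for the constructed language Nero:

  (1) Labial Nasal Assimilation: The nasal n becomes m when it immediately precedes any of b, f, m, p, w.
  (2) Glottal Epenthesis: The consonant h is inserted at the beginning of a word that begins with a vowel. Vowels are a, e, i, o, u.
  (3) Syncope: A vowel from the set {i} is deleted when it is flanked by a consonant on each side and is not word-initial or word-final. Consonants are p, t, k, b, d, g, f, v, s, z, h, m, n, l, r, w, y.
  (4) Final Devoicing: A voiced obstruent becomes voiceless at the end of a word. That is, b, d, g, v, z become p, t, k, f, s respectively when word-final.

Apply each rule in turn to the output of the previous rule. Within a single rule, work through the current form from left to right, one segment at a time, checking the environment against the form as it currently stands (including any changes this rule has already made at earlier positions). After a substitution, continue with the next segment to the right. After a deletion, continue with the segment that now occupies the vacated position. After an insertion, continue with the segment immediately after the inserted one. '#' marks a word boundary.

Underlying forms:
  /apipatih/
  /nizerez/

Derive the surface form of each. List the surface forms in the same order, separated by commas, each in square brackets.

[happath], [nzeres]

/apipatih/:
  (1) Labial Nasal Assimilation: no change — [apipatih]
  (2) Glottal Epenthesis: [apipatih] → [hapipatih]
  (3) Syncope: [hapipatih] → [happath]
  (4) Final Devoicing: no change — [happath]
/nizerez/:
  (1) Labial Nasal Assimilation: no change — [nizerez]
  (2) Glottal Epenthesis: no change — [nizerez]
  (3) Syncope: [nizerez] → [nzerez]
  (4) Final Devoicing: [nzerez] → [nzeres]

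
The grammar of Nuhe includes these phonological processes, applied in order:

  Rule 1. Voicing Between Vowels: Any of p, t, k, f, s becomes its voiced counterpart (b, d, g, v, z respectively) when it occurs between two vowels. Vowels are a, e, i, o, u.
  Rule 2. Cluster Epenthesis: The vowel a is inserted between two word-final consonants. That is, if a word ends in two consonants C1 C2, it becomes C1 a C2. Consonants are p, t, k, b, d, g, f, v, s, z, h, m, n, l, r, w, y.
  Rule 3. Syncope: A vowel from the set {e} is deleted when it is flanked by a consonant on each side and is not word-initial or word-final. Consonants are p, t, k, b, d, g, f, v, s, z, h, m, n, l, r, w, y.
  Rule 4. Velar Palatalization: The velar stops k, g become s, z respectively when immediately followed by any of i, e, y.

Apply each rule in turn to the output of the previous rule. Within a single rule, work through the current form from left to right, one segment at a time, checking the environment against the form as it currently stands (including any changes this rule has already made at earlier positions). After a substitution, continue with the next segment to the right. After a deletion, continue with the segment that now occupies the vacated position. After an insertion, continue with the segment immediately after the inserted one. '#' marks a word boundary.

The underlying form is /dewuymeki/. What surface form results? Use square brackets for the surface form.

Rule 1 Voicing Between Vowels: [dewuymeki] → [dewuymegi]
Rule 2 Cluster Epenthesis: no change — [dewuymegi]
Rule 3 Syncope: [dewuymegi] → [dwuymgi]
Rule 4 Velar Palatalization: [dwuymgi] → [dwuymzi]

[dwuymzi]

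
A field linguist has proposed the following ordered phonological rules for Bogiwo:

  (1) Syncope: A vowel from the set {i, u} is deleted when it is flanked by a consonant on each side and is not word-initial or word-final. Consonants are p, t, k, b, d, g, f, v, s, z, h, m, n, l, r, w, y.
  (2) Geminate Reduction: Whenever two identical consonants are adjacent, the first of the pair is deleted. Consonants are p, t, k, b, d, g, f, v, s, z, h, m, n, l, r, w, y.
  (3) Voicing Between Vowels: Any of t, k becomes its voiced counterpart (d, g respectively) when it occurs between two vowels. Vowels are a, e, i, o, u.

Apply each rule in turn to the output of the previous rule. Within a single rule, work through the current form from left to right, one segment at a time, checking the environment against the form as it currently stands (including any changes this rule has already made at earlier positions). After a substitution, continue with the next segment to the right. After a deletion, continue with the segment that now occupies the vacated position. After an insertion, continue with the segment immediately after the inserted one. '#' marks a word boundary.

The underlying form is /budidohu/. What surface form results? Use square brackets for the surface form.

(1) Syncope: [budidohu] → [bddohu]
(2) Geminate Reduction: [bddohu] → [bdohu]
(3) Voicing Between Vowels: no change — [bdohu]

[bdohu]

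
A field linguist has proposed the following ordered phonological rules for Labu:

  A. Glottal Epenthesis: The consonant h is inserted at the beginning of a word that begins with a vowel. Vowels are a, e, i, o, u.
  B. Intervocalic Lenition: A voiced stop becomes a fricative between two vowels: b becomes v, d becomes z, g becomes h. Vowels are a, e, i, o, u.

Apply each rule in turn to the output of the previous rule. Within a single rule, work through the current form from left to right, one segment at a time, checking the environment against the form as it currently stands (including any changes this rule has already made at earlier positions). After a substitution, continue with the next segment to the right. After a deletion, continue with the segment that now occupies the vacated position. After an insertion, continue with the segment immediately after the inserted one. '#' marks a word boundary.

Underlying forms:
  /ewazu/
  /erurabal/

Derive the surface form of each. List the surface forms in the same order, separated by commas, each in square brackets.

/ewazu/:
  A Glottal Epenthesis: [ewazu] → [hewazu]
  B Intervocalic Lenition: no change — [hewazu]
/erurabal/:
  A Glottal Epenthesis: [erurabal] → [herurabal]
  B Intervocalic Lenition: [herurabal] → [heruraval]

[hewazu], [heruraval]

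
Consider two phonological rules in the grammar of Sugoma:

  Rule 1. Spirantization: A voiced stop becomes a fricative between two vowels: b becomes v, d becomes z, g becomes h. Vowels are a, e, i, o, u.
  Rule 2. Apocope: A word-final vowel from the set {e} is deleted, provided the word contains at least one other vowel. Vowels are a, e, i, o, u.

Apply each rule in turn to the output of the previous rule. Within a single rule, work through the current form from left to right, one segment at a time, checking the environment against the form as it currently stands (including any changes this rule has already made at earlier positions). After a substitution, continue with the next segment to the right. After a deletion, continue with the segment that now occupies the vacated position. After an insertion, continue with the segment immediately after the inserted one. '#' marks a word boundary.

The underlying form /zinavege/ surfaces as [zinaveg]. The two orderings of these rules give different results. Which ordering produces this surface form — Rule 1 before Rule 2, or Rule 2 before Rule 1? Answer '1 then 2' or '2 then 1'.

2 then 1

Order 1 then 2:
  1 Spirantization: [zinavege] → [zinavehe]
  2 Apocope: [zinavehe] → [zinaveh]
  result: [zinaveh]
Order 2 then 1:
  2 Apocope: [zinavege] → [zinaveg]
  1 Spirantization: no change — [zinaveg]
  result: [zinaveg]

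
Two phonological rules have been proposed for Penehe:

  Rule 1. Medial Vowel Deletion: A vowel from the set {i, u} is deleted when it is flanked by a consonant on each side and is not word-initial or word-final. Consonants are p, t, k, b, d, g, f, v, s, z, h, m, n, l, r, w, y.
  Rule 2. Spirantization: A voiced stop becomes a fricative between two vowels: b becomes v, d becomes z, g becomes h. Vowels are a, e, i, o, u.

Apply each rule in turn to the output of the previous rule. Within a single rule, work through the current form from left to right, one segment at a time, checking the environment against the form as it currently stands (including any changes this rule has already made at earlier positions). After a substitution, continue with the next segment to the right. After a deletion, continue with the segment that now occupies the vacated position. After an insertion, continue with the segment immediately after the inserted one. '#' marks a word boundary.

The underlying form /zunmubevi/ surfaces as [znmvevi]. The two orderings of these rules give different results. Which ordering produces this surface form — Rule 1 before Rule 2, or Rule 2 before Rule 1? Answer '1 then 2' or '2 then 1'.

Order 1 then 2:
  1 Medial Vowel Deletion: [zunmubevi] → [znmbevi]
  2 Spirantization: no change — [znmbevi]
  result: [znmbevi]
Order 2 then 1:
  2 Spirantization: [zunmubevi] → [zunmuvevi]
  1 Medial Vowel Deletion: [zunmuvevi] → [znmvevi]
  result: [znmvevi]

2 then 1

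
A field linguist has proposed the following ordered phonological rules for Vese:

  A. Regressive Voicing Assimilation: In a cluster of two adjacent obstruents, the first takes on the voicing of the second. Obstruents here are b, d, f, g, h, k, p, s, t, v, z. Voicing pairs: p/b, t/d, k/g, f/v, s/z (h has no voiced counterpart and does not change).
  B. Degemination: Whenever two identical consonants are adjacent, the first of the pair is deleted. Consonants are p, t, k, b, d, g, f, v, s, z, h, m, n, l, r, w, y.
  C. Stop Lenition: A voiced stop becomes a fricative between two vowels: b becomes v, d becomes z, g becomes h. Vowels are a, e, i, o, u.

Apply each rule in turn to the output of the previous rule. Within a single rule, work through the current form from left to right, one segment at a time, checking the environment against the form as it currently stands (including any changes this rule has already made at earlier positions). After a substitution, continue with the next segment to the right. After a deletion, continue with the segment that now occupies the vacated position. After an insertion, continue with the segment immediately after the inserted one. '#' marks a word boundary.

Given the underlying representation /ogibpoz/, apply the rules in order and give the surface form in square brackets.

A Regressive Voicing Assimilation: [ogibpoz] → [ogippoz]
B Degemination: [ogippoz] → [ogipoz]
C Stop Lenition: [ogipoz] → [ohipoz]

[ohipoz]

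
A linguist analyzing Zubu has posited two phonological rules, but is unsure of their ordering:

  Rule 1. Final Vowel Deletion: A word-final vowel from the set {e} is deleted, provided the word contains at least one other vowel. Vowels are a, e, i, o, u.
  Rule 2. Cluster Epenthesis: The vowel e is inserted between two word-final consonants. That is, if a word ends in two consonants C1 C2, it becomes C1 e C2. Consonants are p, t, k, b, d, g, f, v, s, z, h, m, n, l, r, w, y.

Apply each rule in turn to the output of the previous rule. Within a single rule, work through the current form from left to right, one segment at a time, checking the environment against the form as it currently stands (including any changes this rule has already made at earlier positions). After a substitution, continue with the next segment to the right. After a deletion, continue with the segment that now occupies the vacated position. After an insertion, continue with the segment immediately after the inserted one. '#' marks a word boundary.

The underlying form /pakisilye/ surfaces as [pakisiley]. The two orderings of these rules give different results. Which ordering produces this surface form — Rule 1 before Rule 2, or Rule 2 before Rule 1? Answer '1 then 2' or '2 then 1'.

1 then 2

Order 1 then 2:
  1 Final Vowel Deletion: [pakisilye] → [pakisily]
  2 Cluster Epenthesis: [pakisily] → [pakisiley]
  result: [pakisiley]
Order 2 then 1:
  2 Cluster Epenthesis: no change — [pakisilye]
  1 Final Vowel Deletion: [pakisilye] → [pakisily]
  result: [pakisily]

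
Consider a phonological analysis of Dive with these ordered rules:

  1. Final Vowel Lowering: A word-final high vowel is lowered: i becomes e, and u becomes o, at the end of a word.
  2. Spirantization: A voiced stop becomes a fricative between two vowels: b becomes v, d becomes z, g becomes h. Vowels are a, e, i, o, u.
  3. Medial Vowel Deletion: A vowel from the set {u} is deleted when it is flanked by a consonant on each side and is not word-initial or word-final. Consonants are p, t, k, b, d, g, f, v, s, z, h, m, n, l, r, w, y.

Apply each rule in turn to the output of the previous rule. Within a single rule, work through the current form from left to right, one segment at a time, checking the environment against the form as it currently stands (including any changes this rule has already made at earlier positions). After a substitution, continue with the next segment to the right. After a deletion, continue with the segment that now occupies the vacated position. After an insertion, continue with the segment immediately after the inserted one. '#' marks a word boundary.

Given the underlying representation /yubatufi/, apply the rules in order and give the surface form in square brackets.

1 Final Vowel Lowering: [yubatufi] → [yubatufe]
2 Spirantization: [yubatufe] → [yuvatufe]
3 Medial Vowel Deletion: [yuvatufe] → [yvatfe]

[yvatfe]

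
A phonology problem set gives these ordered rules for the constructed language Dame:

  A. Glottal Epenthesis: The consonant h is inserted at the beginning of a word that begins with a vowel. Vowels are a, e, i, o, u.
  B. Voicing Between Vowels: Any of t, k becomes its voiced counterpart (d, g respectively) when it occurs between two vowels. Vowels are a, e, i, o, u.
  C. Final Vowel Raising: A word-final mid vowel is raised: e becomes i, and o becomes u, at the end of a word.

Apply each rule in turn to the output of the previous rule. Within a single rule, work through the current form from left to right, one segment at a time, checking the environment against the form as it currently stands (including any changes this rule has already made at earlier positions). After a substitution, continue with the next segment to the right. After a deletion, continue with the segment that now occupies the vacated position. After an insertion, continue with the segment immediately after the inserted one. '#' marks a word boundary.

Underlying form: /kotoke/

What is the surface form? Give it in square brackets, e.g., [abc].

[kodogi]

A Glottal Epenthesis: no change — [kotoke]
B Voicing Between Vowels: [kotoke] → [kodoge]
C Final Vowel Raising: [kodoge] → [kodogi]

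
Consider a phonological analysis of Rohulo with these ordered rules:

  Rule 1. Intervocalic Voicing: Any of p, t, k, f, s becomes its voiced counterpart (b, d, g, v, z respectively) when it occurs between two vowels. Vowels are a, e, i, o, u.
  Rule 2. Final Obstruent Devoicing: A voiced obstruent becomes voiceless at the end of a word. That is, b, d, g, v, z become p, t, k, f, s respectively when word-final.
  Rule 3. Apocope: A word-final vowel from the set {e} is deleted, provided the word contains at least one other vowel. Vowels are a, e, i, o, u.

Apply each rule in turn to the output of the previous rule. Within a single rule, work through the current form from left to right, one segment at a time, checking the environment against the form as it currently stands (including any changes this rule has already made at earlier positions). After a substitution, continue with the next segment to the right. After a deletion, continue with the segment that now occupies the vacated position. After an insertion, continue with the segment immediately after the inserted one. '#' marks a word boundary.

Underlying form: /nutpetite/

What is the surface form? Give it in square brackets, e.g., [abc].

Rule 1 Intervocalic Voicing: [nutpetite] → [nutpedide]
Rule 2 Final Obstruent Devoicing: no change — [nutpedide]
Rule 3 Apocope: [nutpedide] → [nutpedid]

[nutpedid]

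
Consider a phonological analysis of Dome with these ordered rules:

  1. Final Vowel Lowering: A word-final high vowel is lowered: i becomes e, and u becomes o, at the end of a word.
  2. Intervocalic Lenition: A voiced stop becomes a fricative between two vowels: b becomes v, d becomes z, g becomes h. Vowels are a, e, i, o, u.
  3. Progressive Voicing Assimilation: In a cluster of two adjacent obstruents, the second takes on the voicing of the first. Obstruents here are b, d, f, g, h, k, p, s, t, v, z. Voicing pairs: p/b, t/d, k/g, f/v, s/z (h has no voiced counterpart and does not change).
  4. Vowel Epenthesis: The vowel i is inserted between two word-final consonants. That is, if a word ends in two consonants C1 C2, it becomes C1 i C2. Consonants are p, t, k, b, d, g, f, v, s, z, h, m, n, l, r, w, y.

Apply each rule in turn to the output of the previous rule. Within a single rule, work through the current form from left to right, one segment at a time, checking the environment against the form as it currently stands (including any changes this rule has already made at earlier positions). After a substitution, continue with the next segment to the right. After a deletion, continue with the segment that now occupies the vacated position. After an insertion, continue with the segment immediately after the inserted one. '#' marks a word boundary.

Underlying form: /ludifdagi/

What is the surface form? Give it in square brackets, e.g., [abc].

1 Final Vowel Lowering: [ludifdagi] → [ludifdage]
2 Intervocalic Lenition: [ludifdage] → [luzifdahe]
3 Progressive Voicing Assimilation: [luzifdahe] → [luziftahe]
4 Vowel Epenthesis: no change — [luziftahe]

[luziftahe]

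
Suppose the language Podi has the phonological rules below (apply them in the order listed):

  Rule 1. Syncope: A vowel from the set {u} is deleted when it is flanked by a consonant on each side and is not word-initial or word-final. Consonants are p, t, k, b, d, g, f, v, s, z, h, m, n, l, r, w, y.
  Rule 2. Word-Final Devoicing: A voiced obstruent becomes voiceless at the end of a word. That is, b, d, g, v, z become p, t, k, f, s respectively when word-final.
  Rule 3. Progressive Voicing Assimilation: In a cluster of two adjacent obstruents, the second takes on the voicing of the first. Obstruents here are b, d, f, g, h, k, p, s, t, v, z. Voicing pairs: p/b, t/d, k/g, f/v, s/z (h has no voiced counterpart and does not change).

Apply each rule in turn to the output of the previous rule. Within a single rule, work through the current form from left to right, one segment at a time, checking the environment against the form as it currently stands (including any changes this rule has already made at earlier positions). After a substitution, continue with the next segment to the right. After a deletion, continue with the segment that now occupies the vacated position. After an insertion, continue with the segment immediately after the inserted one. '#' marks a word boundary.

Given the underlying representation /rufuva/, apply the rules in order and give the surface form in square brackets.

Rule 1 Syncope: [rufuva] → [rfva]
Rule 2 Word-Final Devoicing: no change — [rfva]
Rule 3 Progressive Voicing Assimilation: [rfva] → [rffa]

[rffa]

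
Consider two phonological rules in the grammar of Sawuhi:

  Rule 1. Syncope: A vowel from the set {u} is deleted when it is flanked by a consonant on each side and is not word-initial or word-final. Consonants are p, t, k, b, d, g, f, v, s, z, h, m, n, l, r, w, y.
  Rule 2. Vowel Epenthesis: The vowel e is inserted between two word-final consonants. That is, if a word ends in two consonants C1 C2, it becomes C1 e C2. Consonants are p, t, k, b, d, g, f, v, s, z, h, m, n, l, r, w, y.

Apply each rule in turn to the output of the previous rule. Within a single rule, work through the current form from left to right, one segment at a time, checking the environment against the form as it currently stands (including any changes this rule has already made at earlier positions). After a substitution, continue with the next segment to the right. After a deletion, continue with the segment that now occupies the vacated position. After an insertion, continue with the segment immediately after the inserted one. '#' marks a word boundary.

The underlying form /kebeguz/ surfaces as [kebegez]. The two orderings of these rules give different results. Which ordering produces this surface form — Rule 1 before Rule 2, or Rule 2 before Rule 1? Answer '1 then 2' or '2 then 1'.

1 then 2

Order 1 then 2:
  1 Syncope: [kebeguz] → [kebegz]
  2 Vowel Epenthesis: [kebegz] → [kebegez]
  result: [kebegez]
Order 2 then 1:
  2 Vowel Epenthesis: no change — [kebeguz]
  1 Syncope: [kebeguz] → [kebegz]
  result: [kebegz]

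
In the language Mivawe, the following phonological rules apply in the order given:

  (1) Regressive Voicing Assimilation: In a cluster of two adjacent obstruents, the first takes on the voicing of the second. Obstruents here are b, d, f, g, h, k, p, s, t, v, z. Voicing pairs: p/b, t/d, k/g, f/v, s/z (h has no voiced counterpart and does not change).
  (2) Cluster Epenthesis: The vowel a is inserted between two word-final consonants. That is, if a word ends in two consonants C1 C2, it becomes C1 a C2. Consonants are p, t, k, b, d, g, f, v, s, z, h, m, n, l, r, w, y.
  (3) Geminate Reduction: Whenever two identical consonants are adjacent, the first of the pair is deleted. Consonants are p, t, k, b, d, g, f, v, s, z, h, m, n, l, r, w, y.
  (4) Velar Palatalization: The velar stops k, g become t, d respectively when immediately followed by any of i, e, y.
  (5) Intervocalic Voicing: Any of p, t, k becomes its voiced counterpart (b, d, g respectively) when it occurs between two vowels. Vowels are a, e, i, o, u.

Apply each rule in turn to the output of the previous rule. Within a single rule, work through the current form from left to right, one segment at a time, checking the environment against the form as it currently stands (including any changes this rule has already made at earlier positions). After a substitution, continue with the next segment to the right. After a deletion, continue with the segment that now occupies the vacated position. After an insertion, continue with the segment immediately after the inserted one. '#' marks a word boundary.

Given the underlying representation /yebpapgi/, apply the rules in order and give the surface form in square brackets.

[yebabdi]

(1) Regressive Voicing Assimilation: [yebpapgi] → [yeppabgi]
(2) Cluster Epenthesis: no change — [yeppabgi]
(3) Geminate Reduction: [yeppabgi] → [yepabgi]
(4) Velar Palatalization: [yepabgi] → [yepabdi]
(5) Intervocalic Voicing: [yepabdi] → [yebabdi]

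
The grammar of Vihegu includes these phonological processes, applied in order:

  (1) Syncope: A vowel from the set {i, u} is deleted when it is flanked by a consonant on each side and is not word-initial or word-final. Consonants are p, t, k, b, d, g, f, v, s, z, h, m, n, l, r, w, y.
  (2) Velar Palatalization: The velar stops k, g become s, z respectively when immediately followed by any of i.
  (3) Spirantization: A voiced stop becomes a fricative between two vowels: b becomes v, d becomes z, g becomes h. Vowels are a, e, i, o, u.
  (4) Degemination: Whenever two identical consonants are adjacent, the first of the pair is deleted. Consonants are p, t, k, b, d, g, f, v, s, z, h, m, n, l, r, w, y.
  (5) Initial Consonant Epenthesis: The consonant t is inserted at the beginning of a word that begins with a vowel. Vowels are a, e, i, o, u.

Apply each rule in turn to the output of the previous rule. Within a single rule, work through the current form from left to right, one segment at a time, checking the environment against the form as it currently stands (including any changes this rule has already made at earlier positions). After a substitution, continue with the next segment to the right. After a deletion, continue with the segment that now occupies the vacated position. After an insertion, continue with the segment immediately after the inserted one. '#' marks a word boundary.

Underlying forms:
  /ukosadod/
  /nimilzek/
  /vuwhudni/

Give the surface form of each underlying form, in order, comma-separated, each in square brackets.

[tukosazod], [nmlzek], [vwhdni]

/ukosadod/:
  (1) Syncope: no change — [ukosadod]
  (2) Velar Palatalization: no change — [ukosadod]
  (3) Spirantization: [ukosadod] → [ukosazod]
  (4) Degemination: no change — [ukosazod]
  (5) Initial Consonant Epenthesis: [ukosazod] → [tukosazod]
/nimilzek/:
  (1) Syncope: [nimilzek] → [nmlzek]
  (2) Velar Palatalization: no change — [nmlzek]
  (3) Spirantization: no change — [nmlzek]
  (4) Degemination: no change — [nmlzek]
  (5) Initial Consonant Epenthesis: no change — [nmlzek]
/vuwhudni/:
  (1) Syncope: [vuwhudni] → [vwhdni]
  (2) Velar Palatalization: no change — [vwhdni]
  (3) Spirantization: no change — [vwhdni]
  (4) Degemination: no change — [vwhdni]
  (5) Initial Consonant Epenthesis: no change — [vwhdni]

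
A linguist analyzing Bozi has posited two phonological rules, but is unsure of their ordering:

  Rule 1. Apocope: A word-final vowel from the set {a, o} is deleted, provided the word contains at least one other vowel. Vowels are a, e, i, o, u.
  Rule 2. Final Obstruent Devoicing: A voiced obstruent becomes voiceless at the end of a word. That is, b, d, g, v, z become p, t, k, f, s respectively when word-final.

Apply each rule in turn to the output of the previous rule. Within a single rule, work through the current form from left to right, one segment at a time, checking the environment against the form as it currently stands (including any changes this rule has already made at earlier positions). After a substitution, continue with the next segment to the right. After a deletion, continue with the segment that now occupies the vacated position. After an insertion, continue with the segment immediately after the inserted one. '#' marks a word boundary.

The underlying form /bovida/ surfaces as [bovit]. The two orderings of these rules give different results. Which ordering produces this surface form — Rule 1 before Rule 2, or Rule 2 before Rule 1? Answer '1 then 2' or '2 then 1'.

Order 1 then 2:
  1 Apocope: [bovida] → [bovid]
  2 Final Obstruent Devoicing: [bovid] → [bovit]
  result: [bovit]
Order 2 then 1:
  2 Final Obstruent Devoicing: no change — [bovida]
  1 Apocope: [bovida] → [bovid]
  result: [bovid]

1 then 2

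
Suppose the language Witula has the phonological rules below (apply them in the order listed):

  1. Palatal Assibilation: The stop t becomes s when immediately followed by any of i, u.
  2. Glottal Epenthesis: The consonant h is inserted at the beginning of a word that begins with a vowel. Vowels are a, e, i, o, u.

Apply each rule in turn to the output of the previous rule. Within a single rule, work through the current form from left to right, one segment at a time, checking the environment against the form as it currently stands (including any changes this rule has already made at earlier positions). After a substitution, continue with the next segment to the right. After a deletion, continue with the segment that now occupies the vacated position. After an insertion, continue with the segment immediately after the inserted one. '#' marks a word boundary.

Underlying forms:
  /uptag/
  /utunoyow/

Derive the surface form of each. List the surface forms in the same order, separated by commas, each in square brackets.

[huptag], [husunoyow]

/uptag/:
  1 Palatal Assibilation: no change — [uptag]
  2 Glottal Epenthesis: [uptag] → [huptag]
/utunoyow/:
  1 Palatal Assibilation: [utunoyow] → [usunoyow]
  2 Glottal Epenthesis: [usunoyow] → [husunoyow]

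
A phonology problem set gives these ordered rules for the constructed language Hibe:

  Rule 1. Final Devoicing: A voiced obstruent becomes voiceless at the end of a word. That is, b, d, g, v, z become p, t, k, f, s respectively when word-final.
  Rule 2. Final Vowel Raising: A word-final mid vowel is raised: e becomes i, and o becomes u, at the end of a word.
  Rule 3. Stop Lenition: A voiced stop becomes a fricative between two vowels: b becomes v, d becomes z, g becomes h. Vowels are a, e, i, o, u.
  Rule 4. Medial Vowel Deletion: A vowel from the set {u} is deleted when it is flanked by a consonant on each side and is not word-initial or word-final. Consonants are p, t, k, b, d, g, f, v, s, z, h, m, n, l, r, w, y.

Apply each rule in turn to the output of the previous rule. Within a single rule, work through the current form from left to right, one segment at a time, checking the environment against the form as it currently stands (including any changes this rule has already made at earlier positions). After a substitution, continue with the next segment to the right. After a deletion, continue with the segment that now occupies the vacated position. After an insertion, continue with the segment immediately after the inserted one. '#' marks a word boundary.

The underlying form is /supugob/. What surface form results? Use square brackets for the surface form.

Rule 1 Final Devoicing: [supugob] → [supugop]
Rule 2 Final Vowel Raising: no change — [supugop]
Rule 3 Stop Lenition: [supugop] → [supuhop]
Rule 4 Medial Vowel Deletion: [supuhop] → [sphop]

[sphop]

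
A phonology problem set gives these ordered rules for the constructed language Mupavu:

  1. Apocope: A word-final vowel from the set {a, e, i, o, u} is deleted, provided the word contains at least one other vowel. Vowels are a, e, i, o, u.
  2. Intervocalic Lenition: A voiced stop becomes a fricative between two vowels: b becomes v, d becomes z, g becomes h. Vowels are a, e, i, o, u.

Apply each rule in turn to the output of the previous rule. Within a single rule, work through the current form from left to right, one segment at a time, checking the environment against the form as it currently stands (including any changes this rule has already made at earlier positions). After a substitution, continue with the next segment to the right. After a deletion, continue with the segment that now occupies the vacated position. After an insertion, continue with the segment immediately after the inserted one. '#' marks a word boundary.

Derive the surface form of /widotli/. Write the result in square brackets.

1 Apocope: [widotli] → [widotl]
2 Intervocalic Lenition: [widotl] → [wizotl]

[wizotl]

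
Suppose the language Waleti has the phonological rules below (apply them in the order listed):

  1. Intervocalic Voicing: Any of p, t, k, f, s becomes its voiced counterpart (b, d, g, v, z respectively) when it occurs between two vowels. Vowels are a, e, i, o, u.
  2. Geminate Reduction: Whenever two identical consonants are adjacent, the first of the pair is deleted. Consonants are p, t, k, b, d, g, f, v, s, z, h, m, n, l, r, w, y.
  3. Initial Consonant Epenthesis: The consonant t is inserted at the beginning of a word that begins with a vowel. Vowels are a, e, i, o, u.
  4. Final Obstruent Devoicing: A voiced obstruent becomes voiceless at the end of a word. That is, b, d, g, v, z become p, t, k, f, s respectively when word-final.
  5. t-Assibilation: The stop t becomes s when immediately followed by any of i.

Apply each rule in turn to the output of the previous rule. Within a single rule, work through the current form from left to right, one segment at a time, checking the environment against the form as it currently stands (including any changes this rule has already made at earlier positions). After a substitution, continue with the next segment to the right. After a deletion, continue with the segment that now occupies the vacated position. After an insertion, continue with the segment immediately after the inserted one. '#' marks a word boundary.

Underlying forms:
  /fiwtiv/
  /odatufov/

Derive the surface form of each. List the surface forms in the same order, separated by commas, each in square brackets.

/fiwtiv/:
  1 Intervocalic Voicing: no change — [fiwtiv]
  2 Geminate Reduction: no change — [fiwtiv]
  3 Initial Consonant Epenthesis: no change — [fiwtiv]
  4 Final Obstruent Devoicing: [fiwtiv] → [fiwtif]
  5 t-Assibilation: [fiwtif] → [fiwsif]
/odatufov/:
  1 Intervocalic Voicing: [odatufov] → [odaduvov]
  2 Geminate Reduction: no change — [odaduvov]
  3 Initial Consonant Epenthesis: [odaduvov] → [todaduvov]
  4 Final Obstruent Devoicing: [todaduvov] → [todaduvof]
  5 t-Assibilation: no change — [todaduvof]

[fiwsif], [todaduvof]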